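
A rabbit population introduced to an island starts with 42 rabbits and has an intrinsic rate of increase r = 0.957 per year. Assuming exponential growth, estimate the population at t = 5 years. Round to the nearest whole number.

5027 rabbits

N(t) = N₀·e^(rt) = 42 × e^(0.957×5) = 42 × e^4.785.
e^4.785 ≈ 119.7, so N ≈ 42 × 119.7 = 5027.46.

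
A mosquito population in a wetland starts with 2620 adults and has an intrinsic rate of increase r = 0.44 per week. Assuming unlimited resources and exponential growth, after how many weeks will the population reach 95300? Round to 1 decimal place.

8.2 weeks

Set N₀·e^(rt) = 95300: e^(0.44·t) = 95300/2620 = 36.374.
0.44·t = ln(36.374) = 3.5939, so t = 3.5939/0.44 = 8.1679.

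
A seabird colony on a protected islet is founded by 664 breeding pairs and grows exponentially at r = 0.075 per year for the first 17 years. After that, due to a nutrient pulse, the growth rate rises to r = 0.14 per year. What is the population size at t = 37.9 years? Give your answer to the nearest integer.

44324 breeding pairs

Phase 1: N(17) = 664·e^(0.075×17) = 664·e^1.275 = 2376.26.
Phase 2 runs for 37.9 − 17 = 20.9 years at r = 0.14.
N(37.9) = 2376.26·e^(0.14×20.9) = 2376.26·e^2.926 = 44324.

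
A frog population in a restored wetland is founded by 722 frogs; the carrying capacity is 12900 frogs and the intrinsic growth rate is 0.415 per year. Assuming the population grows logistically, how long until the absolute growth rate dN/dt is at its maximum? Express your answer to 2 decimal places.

Logistic growth is fastest at N = K/2 = 6450.
A = (K − N₀)/N₀ = 16.867. Set K/(1 + A·e^(−rt)) = K/2 → A·e^(−rt) = 1.
e^(−0.415t) = 1/16.867 = 0.0592872, so t = ln(16.867)/0.415 = 2.8254/0.415 = 6.8081.

6.81 years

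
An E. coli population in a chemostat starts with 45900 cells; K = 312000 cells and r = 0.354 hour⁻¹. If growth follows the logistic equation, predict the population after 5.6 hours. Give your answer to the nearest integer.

A = (K − N₀)/N₀ = (312000 − 45900)/45900 = 5.7974.
N(t) = K/(1 + A·e^(−rt)) = 312000/(1 + 5.7974×e^(−0.354×5.6)).
e^(−1.982) = 0.13774; denominator = 1 + 5.7974×0.13774 = 1.7985.
N = 312000/1.7985 = 173476.

173476 cells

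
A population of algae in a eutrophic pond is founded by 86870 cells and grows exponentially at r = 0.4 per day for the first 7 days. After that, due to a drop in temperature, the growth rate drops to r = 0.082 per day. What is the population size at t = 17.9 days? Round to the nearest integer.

Phase 1: N(7) = 86870·e^(0.4×7) = 86870·e^2.8 = 1.428546×10^6.
Phase 2 runs for 17.9 − 7 = 10.9 days at r = 0.082.
N(17.9) = 1.428546×10^6·e^(0.082×10.9) = 1.428546×10^6·e^0.8938 = 3.49194×10^6.

3491940 cells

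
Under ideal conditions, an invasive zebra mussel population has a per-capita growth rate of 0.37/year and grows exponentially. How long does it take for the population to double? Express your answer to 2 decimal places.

Doubling time t_d = ln(2)/r = 0.6931/0.37 = 1.8734.

1.87 years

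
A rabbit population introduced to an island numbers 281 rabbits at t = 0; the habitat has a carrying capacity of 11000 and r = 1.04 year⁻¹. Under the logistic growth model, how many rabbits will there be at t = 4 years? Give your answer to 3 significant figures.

A = (K − N₀)/N₀ = (11000 − 281)/281 = 38.146.
N(t) = K/(1 + A·e^(−rt)) = 11000/(1 + 38.146×e^(−1.04×4)).
e^(−4.16) = 0.015608; denominator = 1 + 38.146×0.015608 = 1.5954.
N = 11000/1.5954 = 6894.98.

6890 rabbits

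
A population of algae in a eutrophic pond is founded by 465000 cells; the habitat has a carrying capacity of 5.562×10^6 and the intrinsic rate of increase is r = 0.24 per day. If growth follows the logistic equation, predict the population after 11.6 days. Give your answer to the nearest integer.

A = (K − N₀)/N₀ = (5.562×10^6 − 465000)/465000 = 10.961.
N(t) = K/(1 + A·e^(−rt)) = 5.562×10^6/(1 + 10.961×e^(−0.24×11.6)).
e^(−2.784) = 0.061791; denominator = 1 + 10.961×0.061791 = 1.6773.
N = 5.562×10^6/1.6773 = 3.316029×10^6.

3316029 cells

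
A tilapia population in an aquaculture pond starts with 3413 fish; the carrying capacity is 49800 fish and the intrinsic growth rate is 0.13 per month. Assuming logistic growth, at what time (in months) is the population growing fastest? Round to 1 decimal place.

20.1 months

Logistic growth is fastest at N = K/2 = 24900.
A = (K − N₀)/N₀ = 13.591. Set K/(1 + A·e^(−rt)) = K/2 → A·e^(−rt) = 1.
e^(−0.13t) = 1/13.591 = 0.0735766, so t = ln(13.591)/0.13 = 2.6094/0.13 = 20.073.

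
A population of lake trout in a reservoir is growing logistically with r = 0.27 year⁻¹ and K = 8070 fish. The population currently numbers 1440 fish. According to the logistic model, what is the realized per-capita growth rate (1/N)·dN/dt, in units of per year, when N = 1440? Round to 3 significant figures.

0.222 per year

(1/N)·dN/dt = r(1 − N/K) = 0.27 × (1 − 1440/8070).
= 0.27 × 0.82156 = 0.22182.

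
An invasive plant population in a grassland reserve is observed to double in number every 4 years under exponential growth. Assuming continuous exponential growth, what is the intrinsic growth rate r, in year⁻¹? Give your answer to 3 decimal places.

r = ln(2)/t_d = 0.6931/4 = 0.17329.

0.173 per year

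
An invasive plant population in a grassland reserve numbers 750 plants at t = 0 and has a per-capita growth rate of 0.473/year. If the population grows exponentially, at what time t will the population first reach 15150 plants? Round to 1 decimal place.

Set N₀·e^(rt) = 15150: e^(0.473·t) = 15150/750 = 20.2.
0.473·t = ln(20.2) = 3.0057, so t = 3.0057/0.473 = 6.3545.

6.4 years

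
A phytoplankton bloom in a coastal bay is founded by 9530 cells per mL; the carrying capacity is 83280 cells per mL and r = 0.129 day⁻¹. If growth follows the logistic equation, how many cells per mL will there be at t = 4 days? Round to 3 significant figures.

14800 cells per mL

A = (K − N₀)/N₀ = (83280 − 9530)/9530 = 7.7387.
N(t) = K/(1 + A·e^(−rt)) = 83280/(1 + 7.7387×e^(−0.129×4)).
e^(−0.516) = 0.5969; denominator = 1 + 7.7387×0.5969 = 5.6193.
N = 83280/5.6193 = 14820.4.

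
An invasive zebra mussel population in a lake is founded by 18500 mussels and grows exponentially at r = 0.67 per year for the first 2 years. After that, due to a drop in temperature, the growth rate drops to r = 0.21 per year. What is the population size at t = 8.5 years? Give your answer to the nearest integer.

276655 mussels

Phase 1: N(2) = 18500·e^(0.67×2) = 18500·e^1.34 = 70652.3.
Phase 2 runs for 8.5 − 2 = 6.5 years at r = 0.21.
N(8.5) = 70652.3·e^(0.21×6.5) = 70652.3·e^1.365 = 276655.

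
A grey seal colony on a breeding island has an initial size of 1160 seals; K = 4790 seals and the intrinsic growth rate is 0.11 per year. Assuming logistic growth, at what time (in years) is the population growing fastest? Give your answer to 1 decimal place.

10.4 years

Logistic growth is fastest at N = K/2 = 2395.
A = (K − N₀)/N₀ = 3.1293. Set K/(1 + A·e^(−rt)) = K/2 → A·e^(−rt) = 1.
e^(−0.11t) = 1/3.1293 = 0.319559, so t = ln(3.1293)/0.11 = 1.1408/0.11 = 10.371.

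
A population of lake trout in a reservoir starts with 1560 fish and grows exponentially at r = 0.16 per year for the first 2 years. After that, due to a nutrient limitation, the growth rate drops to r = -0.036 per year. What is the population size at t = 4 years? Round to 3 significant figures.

2000 fish

Phase 1: N(2) = 1560·e^(0.16×2) = 1560·e^0.32 = 2148.32.
Phase 2 runs for 4 − 2 = 2 years at r = -0.036.
N(4) = 2148.32·e^(-0.036×2) = 2148.32·e^-0.072 = 1999.08.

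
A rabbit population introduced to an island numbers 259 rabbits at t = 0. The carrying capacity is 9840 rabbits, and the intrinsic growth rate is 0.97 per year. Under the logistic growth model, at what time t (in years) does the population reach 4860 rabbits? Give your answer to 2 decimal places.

A = (K − N₀)/N₀ = (9840 − 259)/259 = 36.992.
Solve 9840/(1 + 36.992·e^(−0.97t)) = 4860: 1 + 36.992·e^(−0.97t) = 2.0247, so e^(−0.97t) = 0.0277001.
−0.97·t = ln(0.0277001) = -3.5863, so t = 3.5863/0.97 = 3.6972.

3.70 years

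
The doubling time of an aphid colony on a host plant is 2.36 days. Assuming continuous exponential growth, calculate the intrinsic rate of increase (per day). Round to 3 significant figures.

0.294 per day

r = ln(2)/t_d = 0.6931/2.36 = 0.29371.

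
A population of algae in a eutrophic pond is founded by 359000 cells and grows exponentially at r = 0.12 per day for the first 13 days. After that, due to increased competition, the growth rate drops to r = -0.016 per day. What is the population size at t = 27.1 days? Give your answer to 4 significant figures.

Phase 1: N(13) = 359000·e^(0.12×13) = 359000·e^1.56 = 1.708417×10^6.
Phase 2 runs for 27.1 − 13 = 14.1 days at r = -0.016.
N(27.1) = 1.708417×10^6·e^(-0.016×14.1) = 1.708417×10^6·e^-0.2256 = 1.36338×10^6.

1363000 cells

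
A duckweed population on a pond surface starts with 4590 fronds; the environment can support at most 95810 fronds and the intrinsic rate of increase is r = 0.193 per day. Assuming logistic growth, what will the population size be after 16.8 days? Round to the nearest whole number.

53933 fronds

A = (K − N₀)/N₀ = (95810 − 4590)/4590 = 19.874.
N(t) = K/(1 + A·e^(−rt)) = 95810/(1 + 19.874×e^(−0.193×16.8)).
e^(−3.242) = 0.03907; denominator = 1 + 19.874×0.03907 = 1.7765.
N = 95810/1.7765 = 53933.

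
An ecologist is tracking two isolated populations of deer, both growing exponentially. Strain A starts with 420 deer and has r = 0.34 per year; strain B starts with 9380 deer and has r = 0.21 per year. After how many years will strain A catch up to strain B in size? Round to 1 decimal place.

Set 420·e^(0.34t) = 9380·e^(0.21t).
e^((0.34 − 0.21)t) = 9380/420 → e^(0.13·t) = 22.333.
0.13·t = ln(22.333) = 3.1061, so t = 3.1061/0.13 = 23.893.

23.9 years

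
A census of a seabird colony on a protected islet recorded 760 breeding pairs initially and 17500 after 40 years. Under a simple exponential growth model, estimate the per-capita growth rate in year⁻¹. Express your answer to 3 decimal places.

From N(t) = N₀·e^(rt): e^(r·40) = 17500/760 = 23.026.
r·40 = ln(23.026) = 3.1366, so r = 3.1366/40 = 0.078416.

0.078 per year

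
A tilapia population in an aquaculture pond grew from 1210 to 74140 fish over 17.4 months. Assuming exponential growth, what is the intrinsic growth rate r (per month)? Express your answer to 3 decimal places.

From N(t) = N₀·e^(rt): e^(r·17.4) = 74140/1210 = 61.273.
r·17.4 = ln(61.273) = 4.1153, so r = 4.1153/17.4 = 0.23651.

0.237 per month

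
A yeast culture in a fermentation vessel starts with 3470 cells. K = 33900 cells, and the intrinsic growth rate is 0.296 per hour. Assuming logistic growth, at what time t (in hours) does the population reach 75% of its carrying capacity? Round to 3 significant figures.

11.0 hours

A = (K − N₀)/N₀ = (33900 − 3470)/3470 = 8.7695.
Solve 33900/(1 + 8.7695·e^(−0.296t)) = 25425: 1 + 8.7695·e^(−0.296t) = 1.3333, so e^(−0.296t) = 0.0380107.
−0.296·t = ln(0.0380107) = -3.2699, so t = 3.2699/0.296 = 11.047.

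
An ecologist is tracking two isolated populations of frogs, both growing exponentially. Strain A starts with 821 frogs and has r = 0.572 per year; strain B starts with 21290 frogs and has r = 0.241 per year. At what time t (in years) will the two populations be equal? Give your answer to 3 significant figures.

Set 821·e^(0.572t) = 21290·e^(0.241t).
e^((0.572 − 0.241)t) = 21290/821 → e^(0.331·t) = 25.932.
0.331·t = ln(25.932) = 3.2555, so t = 3.2555/0.331 = 9.8353.

9.84 years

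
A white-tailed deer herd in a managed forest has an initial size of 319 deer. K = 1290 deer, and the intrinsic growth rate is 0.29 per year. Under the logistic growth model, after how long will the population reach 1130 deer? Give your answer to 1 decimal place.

A = (K − N₀)/N₀ = (1290 − 319)/319 = 3.0439.
Solve 1290/(1 + 3.0439·e^(−0.29t)) = 1130: 1 + 3.0439·e^(−0.29t) = 1.1416, so e^(−0.29t) = 0.0465171.
−0.29·t = ln(0.0465171) = -3.0679, so t = 3.0679/0.29 = 10.579.

10.6 years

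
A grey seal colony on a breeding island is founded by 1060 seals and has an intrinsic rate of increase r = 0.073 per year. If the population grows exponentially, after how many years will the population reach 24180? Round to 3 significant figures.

Set N₀·e^(rt) = 24180: e^(0.073·t) = 24180/1060 = 22.811.
0.073·t = ln(22.811) = 3.1273, so t = 3.1273/0.073 = 42.839.

42.8 years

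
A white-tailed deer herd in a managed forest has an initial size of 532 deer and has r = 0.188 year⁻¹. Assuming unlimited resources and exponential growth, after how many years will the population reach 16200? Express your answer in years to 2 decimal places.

18.17 years

Set N₀·e^(rt) = 16200: e^(0.188·t) = 16200/532 = 30.451.
0.188·t = ln(30.451) = 3.4161, so t = 3.4161/0.188 = 18.171.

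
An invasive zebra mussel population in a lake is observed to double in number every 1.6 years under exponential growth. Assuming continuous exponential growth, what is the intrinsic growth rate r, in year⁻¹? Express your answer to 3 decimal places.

r = ln(2)/t_d = 0.6931/1.6 = 0.43322.

0.433 per year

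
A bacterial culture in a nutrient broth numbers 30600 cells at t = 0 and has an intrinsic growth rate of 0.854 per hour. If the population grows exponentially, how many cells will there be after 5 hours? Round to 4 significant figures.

N(t) = N₀·e^(rt) = 30600 × e^(0.854×5) = 30600 × e^4.27.
e^4.27 ≈ 71.522, so N ≈ 30600 × 71.522 = 2.188562×10^6.

2189000 cells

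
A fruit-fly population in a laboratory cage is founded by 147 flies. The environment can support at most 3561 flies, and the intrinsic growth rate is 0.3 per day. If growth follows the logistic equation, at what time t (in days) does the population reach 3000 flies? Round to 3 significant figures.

16.1 days

A = (K − N₀)/N₀ = (3561 − 147)/147 = 23.224.
Solve 3561/(1 + 23.224·e^(−0.3t)) = 3000: 1 + 23.224·e^(−0.3t) = 1.187, so e^(−0.3t) = 0.00805185.
−0.3·t = ln(0.00805185) = -4.8219, so t = 4.8219/0.3 = 16.073.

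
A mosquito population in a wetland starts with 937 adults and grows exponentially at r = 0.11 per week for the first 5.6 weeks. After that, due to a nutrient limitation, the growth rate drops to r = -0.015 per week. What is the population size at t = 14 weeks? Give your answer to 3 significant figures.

1530 adults

Phase 1: N(5.6) = 937·e^(0.11×5.6) = 937·e^0.616 = 1734.86.
Phase 2 runs for 14 − 5.6 = 8.4 weeks at r = -0.015.
N(14) = 1734.86·e^(-0.015×8.4) = 1734.86·e^-0.126 = 1529.48.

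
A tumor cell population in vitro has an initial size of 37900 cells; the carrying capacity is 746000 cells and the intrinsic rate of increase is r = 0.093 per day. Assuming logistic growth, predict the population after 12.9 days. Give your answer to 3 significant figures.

A = (K − N₀)/N₀ = (746000 − 37900)/37900 = 18.683.
N(t) = K/(1 + A·e^(−rt)) = 746000/(1 + 18.683×e^(−0.093×12.9)).
e^(−1.2) = 0.30128; denominator = 1 + 18.683×0.30128 = 6.629.
N = 746000/6.629 = 112536.

113000 cells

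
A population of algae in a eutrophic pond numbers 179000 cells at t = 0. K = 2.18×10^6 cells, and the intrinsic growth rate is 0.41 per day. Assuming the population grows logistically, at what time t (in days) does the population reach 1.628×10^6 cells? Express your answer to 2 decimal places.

8.53 days

A = (K − N₀)/N₀ = (2.18×10^6 − 179000)/179000 = 11.179.
Solve 2.18×10^6/(1 + 11.179·e^(−0.41t)) = 1.628×10^6: 1 + 11.179·e^(−0.41t) = 1.3391, so e^(−0.41t) = 0.0303313.
−0.41·t = ln(0.0303313) = -3.4956, so t = 3.4956/0.41 = 8.5258.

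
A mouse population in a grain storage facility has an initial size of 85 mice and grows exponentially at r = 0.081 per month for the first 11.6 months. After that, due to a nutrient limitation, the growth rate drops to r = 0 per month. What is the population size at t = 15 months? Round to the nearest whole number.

218 mice

Phase 1: N(11.6) = 85·e^(0.081×11.6) = 85·e^0.9396 = 217.511.
Phase 2 runs for 15 − 11.6 = 3.4 months at r = 0.
N(15) = 217.511·e^(0×3.4) = 217.511·e^0 = 217.511.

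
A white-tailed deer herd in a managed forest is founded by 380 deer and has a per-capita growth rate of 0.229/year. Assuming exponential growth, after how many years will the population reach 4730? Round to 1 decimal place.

11.0 years

Set N₀·e^(rt) = 4730: e^(0.229·t) = 4730/380 = 12.447.
0.229·t = ln(12.447) = 2.5215, so t = 2.5215/0.229 = 11.011.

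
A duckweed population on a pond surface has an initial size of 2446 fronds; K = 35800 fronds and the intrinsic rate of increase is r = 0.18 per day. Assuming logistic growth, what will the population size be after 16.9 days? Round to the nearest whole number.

A = (K − N₀)/N₀ = (35800 − 2446)/2446 = 13.636.
N(t) = K/(1 + A·e^(−rt)) = 35800/(1 + 13.636×e^(−0.18×16.9)).
e^(−3.042) = 0.047739; denominator = 1 + 13.636×0.047739 = 1.651.
N = 35800/1.651 = 21684.1.

21684 fronds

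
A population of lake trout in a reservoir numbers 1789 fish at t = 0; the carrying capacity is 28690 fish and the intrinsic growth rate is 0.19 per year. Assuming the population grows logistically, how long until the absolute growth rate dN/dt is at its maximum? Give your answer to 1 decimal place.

Logistic growth is fastest at N = K/2 = 14345.
A = (K − N₀)/N₀ = 15.037. Set K/(1 + A·e^(−rt)) = K/2 → A·e^(−rt) = 1.
e^(−0.19t) = 1/15.037 = 0.0665031, so t = ln(15.037)/0.19 = 2.7105/0.19 = 14.266.

14.3 years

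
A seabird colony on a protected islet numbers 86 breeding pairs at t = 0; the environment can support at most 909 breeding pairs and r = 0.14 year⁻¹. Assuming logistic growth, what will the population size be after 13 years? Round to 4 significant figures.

A = (K − N₀)/N₀ = (909 − 86)/86 = 9.5698.
N(t) = K/(1 + A·e^(−rt)) = 909/(1 + 9.5698×e^(−0.14×13)).
e^(−1.82) = 0.16203; denominator = 1 + 9.5698×0.16203 = 2.5505.
N = 909/2.5505 = 356.394.

356.4 breeding pairs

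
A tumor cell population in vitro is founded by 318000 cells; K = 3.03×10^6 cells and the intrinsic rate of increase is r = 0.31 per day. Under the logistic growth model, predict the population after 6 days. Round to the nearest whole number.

A = (K − N₀)/N₀ = (3.03×10^6 − 318000)/318000 = 8.5283.
N(t) = K/(1 + A·e^(−rt)) = 3.03×10^6/(1 + 8.5283×e^(−0.31×6)).
e^(−1.86) = 0.15567; denominator = 1 + 8.5283×0.15567 = 2.3276.
N = 3.03×10^6/2.3276 = 1.301757×10^6.

1301757 cells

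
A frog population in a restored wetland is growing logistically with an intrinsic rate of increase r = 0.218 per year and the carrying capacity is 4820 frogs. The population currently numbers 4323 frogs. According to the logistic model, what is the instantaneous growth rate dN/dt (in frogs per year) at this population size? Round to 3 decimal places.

97.174 frogs per year

dN/dt = rN(1 − N/K) = 0.218 × 4323 × (1 − 4323/4820).
1 − 4323/4820 = 0.10311; dN/dt = 0.218 × 4323 × 0.10311 = 97.174.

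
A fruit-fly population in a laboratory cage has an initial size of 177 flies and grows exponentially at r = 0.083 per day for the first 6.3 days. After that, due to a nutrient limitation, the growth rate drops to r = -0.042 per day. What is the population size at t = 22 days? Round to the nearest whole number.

Phase 1: N(6.3) = 177·e^(0.083×6.3) = 177·e^0.5229 = 298.584.
Phase 2 runs for 22 − 6.3 = 15.7 days at r = -0.042.
N(22) = 298.584·e^(-0.042×15.7) = 298.584·e^-0.6594 = 154.416.

154 flies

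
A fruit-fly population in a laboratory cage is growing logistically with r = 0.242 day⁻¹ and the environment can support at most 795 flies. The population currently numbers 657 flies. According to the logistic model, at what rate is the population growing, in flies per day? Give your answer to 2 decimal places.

27.60 flies per day

dN/dt = rN(1 − N/K) = 0.242 × 657 × (1 − 657/795).
1 − 657/795 = 0.17358; dN/dt = 0.242 × 657 × 0.17358 = 27.599.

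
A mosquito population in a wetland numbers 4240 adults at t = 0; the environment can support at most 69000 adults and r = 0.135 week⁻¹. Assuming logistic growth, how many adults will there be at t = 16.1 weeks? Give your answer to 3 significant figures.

A = (K − N₀)/N₀ = (69000 − 4240)/4240 = 15.274.
N(t) = K/(1 + A·e^(−rt)) = 69000/(1 + 15.274×e^(−0.135×16.1)).
e^(−2.174) = 0.11378; denominator = 1 + 15.274×0.11378 = 2.7378.
N = 69000/2.7378 = 25202.6.

25200 adults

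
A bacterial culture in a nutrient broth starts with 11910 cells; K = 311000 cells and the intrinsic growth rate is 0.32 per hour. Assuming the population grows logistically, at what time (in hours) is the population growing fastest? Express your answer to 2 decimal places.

Logistic growth is fastest at N = K/2 = 155500.
A = (K − N₀)/N₀ = 25.113. Set K/(1 + A·e^(−rt)) = K/2 → A·e^(−rt) = 1.
e^(−0.32t) = 1/25.113 = 0.0398208, so t = ln(25.113)/0.32 = 3.2234/0.32 = 10.073.

10.07 hours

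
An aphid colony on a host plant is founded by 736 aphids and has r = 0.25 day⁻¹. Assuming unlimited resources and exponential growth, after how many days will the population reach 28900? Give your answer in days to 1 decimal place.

14.7 days

Set N₀·e^(rt) = 28900: e^(0.25·t) = 28900/736 = 39.266.
0.25·t = ln(39.266) = 3.6704, so t = 3.6704/0.25 = 14.681.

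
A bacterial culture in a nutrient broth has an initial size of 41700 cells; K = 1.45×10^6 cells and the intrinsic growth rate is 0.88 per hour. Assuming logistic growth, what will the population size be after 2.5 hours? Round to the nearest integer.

305774 cells

A = (K − N₀)/N₀ = (1.45×10^6 − 41700)/41700 = 33.772.
N(t) = K/(1 + A·e^(−rt)) = 1.45×10^6/(1 + 33.772×e^(−0.88×2.5)).
e^(−2.2) = 0.1108; denominator = 1 + 33.772×0.1108 = 4.7421.
N = 1.45×10^6/4.7421 = 305774.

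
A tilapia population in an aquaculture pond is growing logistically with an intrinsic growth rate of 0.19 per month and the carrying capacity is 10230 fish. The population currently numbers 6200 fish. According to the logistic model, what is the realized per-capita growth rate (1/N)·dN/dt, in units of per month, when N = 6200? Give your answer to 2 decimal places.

(1/N)·dN/dt = r(1 − N/K) = 0.19 × (1 − 6200/10230).
= 0.19 × 0.39394 = 0.074848.

0.07 per month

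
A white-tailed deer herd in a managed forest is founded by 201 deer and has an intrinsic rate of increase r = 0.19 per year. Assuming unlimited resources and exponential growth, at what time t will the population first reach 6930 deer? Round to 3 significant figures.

Set N₀·e^(rt) = 6930: e^(0.19·t) = 6930/201 = 34.478.
0.19·t = ln(34.478) = 3.5403, so t = 3.5403/0.19 = 18.633.

18.6 years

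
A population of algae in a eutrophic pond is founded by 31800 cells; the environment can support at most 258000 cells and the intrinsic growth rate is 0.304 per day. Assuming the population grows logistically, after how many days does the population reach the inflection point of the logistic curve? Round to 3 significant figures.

6.45 days

Logistic growth is fastest at N = K/2 = 129000.
A = (K − N₀)/N₀ = 7.1132. Set K/(1 + A·e^(−rt)) = K/2 → A·e^(−rt) = 1.
e^(−0.304t) = 1/7.1132 = 0.140584, so t = ln(7.1132)/0.304 = 1.962/0.304 = 6.4538.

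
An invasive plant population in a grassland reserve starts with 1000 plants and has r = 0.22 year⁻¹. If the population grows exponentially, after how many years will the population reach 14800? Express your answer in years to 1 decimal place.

Set N₀·e^(rt) = 14800: e^(0.22·t) = 14800/1000 = 14.8.
0.22·t = ln(14.8) = 2.6946, so t = 2.6946/0.22 = 12.248.

12.2 years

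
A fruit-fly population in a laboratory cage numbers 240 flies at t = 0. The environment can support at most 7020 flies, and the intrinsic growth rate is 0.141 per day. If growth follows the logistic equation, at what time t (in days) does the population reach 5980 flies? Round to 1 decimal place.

A = (K − N₀)/N₀ = (7020 − 240)/240 = 28.25.
Solve 7020/(1 + 28.25·e^(−0.141t)) = 5980: 1 + 28.25·e^(−0.141t) = 1.1739, so e^(−0.141t) = 0.00615621.
−0.141·t = ln(0.00615621) = -5.0903, so t = 5.0903/0.141 = 36.101.

36.1 days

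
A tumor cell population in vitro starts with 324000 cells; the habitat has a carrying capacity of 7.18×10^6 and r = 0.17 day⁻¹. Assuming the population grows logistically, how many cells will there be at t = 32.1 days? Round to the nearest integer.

6585478 cells

A = (K − N₀)/N₀ = (7.18×10^6 − 324000)/324000 = 21.16.
N(t) = K/(1 + A·e^(−rt)) = 7.18×10^6/(1 + 21.16×e^(−0.17×32.1)).
e^(−5.457) = 0.0042663; denominator = 1 + 21.16×0.0042663 = 1.0903.
N = 7.18×10^6/1.0903 = 6.585478×10^6.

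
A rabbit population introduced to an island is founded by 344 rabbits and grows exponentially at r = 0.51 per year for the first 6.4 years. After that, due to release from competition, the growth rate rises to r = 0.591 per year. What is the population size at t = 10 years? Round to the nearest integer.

Phase 1: N(6.4) = 344·e^(0.51×6.4) = 344·e^3.264 = 8996.96.
Phase 2 runs for 10 − 6.4 = 3.6 years at r = 0.591.
N(10) = 8996.96·e^(0.591×3.6) = 8996.96·e^2.128 = 75526.7.

75527 rabbits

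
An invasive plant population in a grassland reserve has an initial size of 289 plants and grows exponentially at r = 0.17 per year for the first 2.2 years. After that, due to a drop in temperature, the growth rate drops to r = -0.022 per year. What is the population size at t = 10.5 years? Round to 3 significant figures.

350 plants

Phase 1: N(2.2) = 289·e^(0.17×2.2) = 289·e^0.374 = 420.072.
Phase 2 runs for 10.5 − 2.2 = 8.3 years at r = -0.022.
N(10.5) = 420.072·e^(-0.022×8.3) = 420.072·e^-0.1826 = 349.963.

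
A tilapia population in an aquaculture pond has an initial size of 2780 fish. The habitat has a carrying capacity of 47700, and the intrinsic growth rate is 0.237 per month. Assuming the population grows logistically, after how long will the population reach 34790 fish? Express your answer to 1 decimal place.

A = (K − N₀)/N₀ = (47700 − 2780)/2780 = 16.158.
Solve 47700/(1 + 16.158·e^(−0.237t)) = 34790: 1 + 16.158·e^(−0.237t) = 1.3711, so e^(−0.237t) = 0.0229656.
−0.237·t = ln(0.0229656) = -3.7738, so t = 3.7738/0.237 = 15.923.

15.9 months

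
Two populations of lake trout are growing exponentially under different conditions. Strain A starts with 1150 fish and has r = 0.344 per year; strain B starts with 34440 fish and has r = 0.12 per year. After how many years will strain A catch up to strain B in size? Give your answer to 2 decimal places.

Set 1150·e^(0.344t) = 34440·e^(0.12t).
e^((0.344 − 0.12)t) = 34440/1150 → e^(0.224·t) = 29.948.
0.224·t = ln(29.948) = 3.3995, so t = 3.3995/0.224 = 15.176.

15.18 years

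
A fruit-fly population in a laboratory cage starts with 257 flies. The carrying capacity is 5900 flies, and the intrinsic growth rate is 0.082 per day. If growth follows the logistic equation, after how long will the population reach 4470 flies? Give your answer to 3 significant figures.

A = (K − N₀)/N₀ = (5900 − 257)/257 = 21.957.
Solve 5900/(1 + 21.957·e^(−0.082t)) = 4470: 1 + 21.957·e^(−0.082t) = 1.3199, so e^(−0.082t) = 0.0145697.
−0.082·t = ln(0.0145697) = -4.2288, so t = 4.2288/0.082 = 51.571.

51.6 days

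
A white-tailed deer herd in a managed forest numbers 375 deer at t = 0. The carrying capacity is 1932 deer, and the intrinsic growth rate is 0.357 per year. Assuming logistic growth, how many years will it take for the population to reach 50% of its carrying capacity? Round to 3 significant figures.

A = (K − N₀)/N₀ = (1932 − 375)/375 = 4.152.
Solve 1932/(1 + 4.152·e^(−0.357t)) = 966: 1 + 4.152·e^(−0.357t) = 2, so e^(−0.357t) = 0.240848.
−0.357·t = ln(0.240848) = -1.4236, so t = 1.4236/0.357 = 3.9876.

3.99 years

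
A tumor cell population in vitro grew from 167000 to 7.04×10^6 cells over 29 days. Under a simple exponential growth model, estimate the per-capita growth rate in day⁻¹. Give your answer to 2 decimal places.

From N(t) = N₀·e^(rt): e^(r·29) = 7.04×10^6/167000 = 42.156.
r·29 = ln(42.156) = 3.7414, so r = 3.7414/29 = 0.12901.

0.13 per day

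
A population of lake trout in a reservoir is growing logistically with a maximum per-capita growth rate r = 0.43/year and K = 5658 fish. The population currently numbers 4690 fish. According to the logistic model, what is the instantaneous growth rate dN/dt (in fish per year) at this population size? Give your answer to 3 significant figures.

345 fish per year

dN/dt = rN(1 − N/K) = 0.43 × 4690 × (1 − 4690/5658).
1 − 4690/5658 = 0.17109; dN/dt = 0.43 × 4690 × 0.17109 = 345.03.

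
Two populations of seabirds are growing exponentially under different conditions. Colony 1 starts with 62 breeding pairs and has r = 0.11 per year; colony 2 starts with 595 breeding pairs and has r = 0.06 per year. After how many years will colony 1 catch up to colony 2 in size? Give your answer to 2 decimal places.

Set 62·e^(0.11t) = 595·e^(0.06t).
e^((0.11 − 0.06)t) = 595/62 → e^(0.05·t) = 9.5968.
0.05·t = ln(9.5968) = 2.2614, so t = 2.2614/0.05 = 45.229.

45.23 years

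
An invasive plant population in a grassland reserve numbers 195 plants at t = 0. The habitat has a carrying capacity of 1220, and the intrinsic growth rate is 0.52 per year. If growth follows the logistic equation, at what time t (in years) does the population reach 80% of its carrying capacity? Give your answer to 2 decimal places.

5.86 years

A = (K − N₀)/N₀ = (1220 − 195)/195 = 5.2564.
Solve 1220/(1 + 5.2564·e^(−0.52t)) = 976: 1 + 5.2564·e^(−0.52t) = 1.25, so e^(−0.52t) = 0.047561.
−0.52·t = ln(0.047561) = -3.0457, so t = 3.0457/0.52 = 5.8572.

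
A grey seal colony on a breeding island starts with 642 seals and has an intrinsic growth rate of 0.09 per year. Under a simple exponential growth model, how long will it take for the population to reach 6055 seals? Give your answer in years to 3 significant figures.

Set N₀·e^(rt) = 6055: e^(0.09·t) = 6055/642 = 9.4315.
0.09·t = ln(9.4315) = 2.2441, so t = 2.2441/0.09 = 24.934.

24.9 years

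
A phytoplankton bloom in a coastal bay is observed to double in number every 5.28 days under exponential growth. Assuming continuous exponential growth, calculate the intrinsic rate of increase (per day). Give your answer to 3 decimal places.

0.131 per day

r = ln(2)/t_d = 0.6931/5.28 = 0.13128.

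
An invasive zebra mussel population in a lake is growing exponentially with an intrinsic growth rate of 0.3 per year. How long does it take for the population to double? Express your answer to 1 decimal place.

Doubling time t_d = ln(2)/r = 0.6931/0.3 = 2.3105.

2.3 years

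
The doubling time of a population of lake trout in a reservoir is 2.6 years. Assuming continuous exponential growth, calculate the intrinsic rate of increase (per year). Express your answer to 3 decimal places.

r = ln(2)/t_d = 0.6931/2.6 = 0.2666.

0.267 per year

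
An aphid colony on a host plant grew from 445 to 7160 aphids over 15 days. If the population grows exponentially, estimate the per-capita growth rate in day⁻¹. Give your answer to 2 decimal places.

0.19 per day

From N(t) = N₀·e^(rt): e^(r·15) = 7160/445 = 16.09.
r·15 = ln(16.09) = 2.7782, so r = 2.7782/15 = 0.18521.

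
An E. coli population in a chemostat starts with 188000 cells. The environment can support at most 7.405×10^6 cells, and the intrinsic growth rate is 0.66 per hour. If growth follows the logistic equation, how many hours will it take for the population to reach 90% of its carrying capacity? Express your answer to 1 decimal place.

8.9 hours

A = (K − N₀)/N₀ = (7.405×10^6 − 188000)/188000 = 38.388.
Solve 7.405×10^6/(1 + 38.388·e^(−0.66t)) = 6.6645×10^6: 1 + 38.388·e^(−0.66t) = 1.1111, so e^(−0.66t) = 0.0028944.
−0.66·t = ln(0.0028944) = -5.845, so t = 5.845/0.66 = 8.856.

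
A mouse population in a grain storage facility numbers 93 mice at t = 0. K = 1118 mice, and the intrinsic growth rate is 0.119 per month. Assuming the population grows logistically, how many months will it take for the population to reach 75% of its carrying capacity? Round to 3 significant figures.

A = (K − N₀)/N₀ = (1118 − 93)/93 = 11.022.
Solve 1118/(1 + 11.022·e^(−0.119t)) = 838.5: 1 + 11.022·e^(−0.119t) = 1.3333, so e^(−0.119t) = 0.0302439.
−0.119·t = ln(0.0302439) = -3.4985, so t = 3.4985/0.119 = 29.399.

29.4 months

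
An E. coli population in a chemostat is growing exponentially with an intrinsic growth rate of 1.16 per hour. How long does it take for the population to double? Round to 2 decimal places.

Doubling time t_d = ln(2)/r = 0.6931/1.16 = 0.59754.

0.60 hours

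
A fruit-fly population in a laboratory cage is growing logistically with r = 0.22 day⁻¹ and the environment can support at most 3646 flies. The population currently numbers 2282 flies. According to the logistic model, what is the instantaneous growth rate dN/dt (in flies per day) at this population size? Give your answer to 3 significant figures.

dN/dt = rN(1 − N/K) = 0.22 × 2282 × (1 − 2282/3646).
1 − 2282/3646 = 0.37411; dN/dt = 0.22 × 2282 × 0.37411 = 187.82.

188 flies per day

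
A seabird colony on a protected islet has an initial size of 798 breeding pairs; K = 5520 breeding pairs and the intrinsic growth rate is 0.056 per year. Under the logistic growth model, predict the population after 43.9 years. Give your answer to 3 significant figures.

3660 breeding pairs

A = (K − N₀)/N₀ = (5520 − 798)/798 = 5.9173.
N(t) = K/(1 + A·e^(−rt)) = 5520/(1 + 5.9173×e^(−0.056×43.9)).
e^(−2.458) = 0.085572; denominator = 1 + 5.9173×0.085572 = 1.5064.
N = 5520/1.5064 = 3664.48.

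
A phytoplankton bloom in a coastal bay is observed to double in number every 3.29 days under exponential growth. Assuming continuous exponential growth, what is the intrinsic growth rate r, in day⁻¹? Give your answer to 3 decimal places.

0.211 per day

r = ln(2)/t_d = 0.6931/3.29 = 0.21068.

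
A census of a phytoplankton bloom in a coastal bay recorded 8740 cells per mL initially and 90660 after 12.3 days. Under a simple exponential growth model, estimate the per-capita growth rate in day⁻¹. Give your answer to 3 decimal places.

0.190 per day

From N(t) = N₀·e^(rt): e^(r·12.3) = 90660/8740 = 10.373.
r·12.3 = ln(10.373) = 2.3392, so r = 2.3392/12.3 = 0.19018.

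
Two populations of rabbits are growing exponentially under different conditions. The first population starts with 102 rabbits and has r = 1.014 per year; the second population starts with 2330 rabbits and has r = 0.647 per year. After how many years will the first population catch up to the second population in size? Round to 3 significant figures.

8.52 years

Set 102·e^(1.014t) = 2330·e^(0.647t).
e^((1.014 − 0.647)t) = 2330/102 → e^(0.367·t) = 22.843.
0.367·t = ln(22.843) = 3.1287, so t = 3.1287/0.367 = 8.5249.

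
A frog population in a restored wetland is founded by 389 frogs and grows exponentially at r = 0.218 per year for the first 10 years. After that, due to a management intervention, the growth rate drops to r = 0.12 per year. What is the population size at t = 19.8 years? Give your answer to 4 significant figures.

Phase 1: N(10) = 389·e^(0.218×10) = 389·e^2.18 = 3441.21.
Phase 2 runs for 19.8 − 10 = 9.8 years at r = 0.12.
N(19.8) = 3441.21·e^(0.12×9.8) = 3441.21·e^1.176 = 11154.3.

11150 frogs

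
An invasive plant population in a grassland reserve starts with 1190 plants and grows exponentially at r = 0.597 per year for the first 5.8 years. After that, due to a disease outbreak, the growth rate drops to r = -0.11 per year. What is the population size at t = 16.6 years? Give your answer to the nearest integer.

11572 plants

Phase 1: N(5.8) = 1190·e^(0.597×5.8) = 1190·e^3.463 = 37960.8.
Phase 2 runs for 16.6 − 5.8 = 10.8 years at r = -0.11.
N(16.6) = 37960.8·e^(-0.11×10.8) = 37960.8·e^-1.188 = 11571.6.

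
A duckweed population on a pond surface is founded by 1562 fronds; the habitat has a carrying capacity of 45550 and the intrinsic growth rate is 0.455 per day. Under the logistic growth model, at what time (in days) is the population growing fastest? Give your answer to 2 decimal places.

Logistic growth is fastest at N = K/2 = 22775.
A = (K − N₀)/N₀ = 28.161. Set K/(1 + A·e^(−rt)) = K/2 → A·e^(−rt) = 1.
e^(−0.455t) = 1/28.161 = 0.0355097, so t = ln(28.161)/0.455 = 3.3379/0.455 = 7.3362.

7.34 days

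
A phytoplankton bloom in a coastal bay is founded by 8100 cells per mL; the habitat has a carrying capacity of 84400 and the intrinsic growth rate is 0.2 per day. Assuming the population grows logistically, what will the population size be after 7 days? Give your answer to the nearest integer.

A = (K − N₀)/N₀ = (84400 − 8100)/8100 = 9.4198.
N(t) = K/(1 + A·e^(−rt)) = 84400/(1 + 9.4198×e^(−0.2×7)).
e^(−1.4) = 0.2466; denominator = 1 + 9.4198×0.2466 = 3.3229.
N = 84400/3.3229 = 25399.6.

25400 cells per mL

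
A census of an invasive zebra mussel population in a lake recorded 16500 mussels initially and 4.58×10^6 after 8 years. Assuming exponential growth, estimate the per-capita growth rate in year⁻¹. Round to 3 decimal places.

0.703 per year

From N(t) = N₀·e^(rt): e^(r·8) = 4.58×10^6/16500 = 277.58.
r·8 = ln(277.58) = 5.6261, so r = 5.6261/8 = 0.70326.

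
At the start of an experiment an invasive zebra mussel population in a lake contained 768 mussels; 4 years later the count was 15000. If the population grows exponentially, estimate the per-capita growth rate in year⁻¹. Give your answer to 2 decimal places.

0.74 per year

From N(t) = N₀·e^(rt): e^(r·4) = 15000/768 = 19.531.
r·4 = ln(19.531) = 2.972, so r = 2.972/4 = 0.743.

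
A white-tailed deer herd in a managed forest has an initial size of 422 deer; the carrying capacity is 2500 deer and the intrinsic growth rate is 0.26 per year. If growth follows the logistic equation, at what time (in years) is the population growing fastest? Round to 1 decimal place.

6.1 years

Logistic growth is fastest at N = K/2 = 1250.
A = (K − N₀)/N₀ = 4.9242. Set K/(1 + A·e^(−rt)) = K/2 → A·e^(−rt) = 1.
e^(−0.26t) = 1/4.9242 = 0.20308, so t = ln(4.9242)/0.26 = 1.5942/0.26 = 6.1314.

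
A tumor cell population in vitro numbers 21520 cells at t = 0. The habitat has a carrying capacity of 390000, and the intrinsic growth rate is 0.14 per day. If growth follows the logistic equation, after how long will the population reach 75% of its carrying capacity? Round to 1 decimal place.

A = (K − N₀)/N₀ = (390000 − 21520)/21520 = 17.123.
Solve 390000/(1 + 17.123·e^(−0.14t)) = 292500: 1 + 17.123·e^(−0.14t) = 1.3333, so e^(−0.14t) = 0.0194674.
−0.14·t = ln(0.0194674) = -3.939, so t = 3.939/0.14 = 28.136.

28.1 days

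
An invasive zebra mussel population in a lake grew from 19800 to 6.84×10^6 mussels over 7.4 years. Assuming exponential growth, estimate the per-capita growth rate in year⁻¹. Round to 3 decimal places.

From N(t) = N₀·e^(rt): e^(r·7.4) = 6.84×10^6/19800 = 345.45.
r·7.4 = ln(345.45) = 5.8449, so r = 5.8449/7.4 = 0.78985.

0.790 per year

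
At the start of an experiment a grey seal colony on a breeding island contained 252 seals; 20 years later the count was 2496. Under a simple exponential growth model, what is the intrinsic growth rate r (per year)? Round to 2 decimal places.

0.11 per year

From N(t) = N₀·e^(rt): e^(r·20) = 2496/252 = 9.9048.
r·20 = ln(9.9048) = 2.293, so r = 2.293/20 = 0.11465.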